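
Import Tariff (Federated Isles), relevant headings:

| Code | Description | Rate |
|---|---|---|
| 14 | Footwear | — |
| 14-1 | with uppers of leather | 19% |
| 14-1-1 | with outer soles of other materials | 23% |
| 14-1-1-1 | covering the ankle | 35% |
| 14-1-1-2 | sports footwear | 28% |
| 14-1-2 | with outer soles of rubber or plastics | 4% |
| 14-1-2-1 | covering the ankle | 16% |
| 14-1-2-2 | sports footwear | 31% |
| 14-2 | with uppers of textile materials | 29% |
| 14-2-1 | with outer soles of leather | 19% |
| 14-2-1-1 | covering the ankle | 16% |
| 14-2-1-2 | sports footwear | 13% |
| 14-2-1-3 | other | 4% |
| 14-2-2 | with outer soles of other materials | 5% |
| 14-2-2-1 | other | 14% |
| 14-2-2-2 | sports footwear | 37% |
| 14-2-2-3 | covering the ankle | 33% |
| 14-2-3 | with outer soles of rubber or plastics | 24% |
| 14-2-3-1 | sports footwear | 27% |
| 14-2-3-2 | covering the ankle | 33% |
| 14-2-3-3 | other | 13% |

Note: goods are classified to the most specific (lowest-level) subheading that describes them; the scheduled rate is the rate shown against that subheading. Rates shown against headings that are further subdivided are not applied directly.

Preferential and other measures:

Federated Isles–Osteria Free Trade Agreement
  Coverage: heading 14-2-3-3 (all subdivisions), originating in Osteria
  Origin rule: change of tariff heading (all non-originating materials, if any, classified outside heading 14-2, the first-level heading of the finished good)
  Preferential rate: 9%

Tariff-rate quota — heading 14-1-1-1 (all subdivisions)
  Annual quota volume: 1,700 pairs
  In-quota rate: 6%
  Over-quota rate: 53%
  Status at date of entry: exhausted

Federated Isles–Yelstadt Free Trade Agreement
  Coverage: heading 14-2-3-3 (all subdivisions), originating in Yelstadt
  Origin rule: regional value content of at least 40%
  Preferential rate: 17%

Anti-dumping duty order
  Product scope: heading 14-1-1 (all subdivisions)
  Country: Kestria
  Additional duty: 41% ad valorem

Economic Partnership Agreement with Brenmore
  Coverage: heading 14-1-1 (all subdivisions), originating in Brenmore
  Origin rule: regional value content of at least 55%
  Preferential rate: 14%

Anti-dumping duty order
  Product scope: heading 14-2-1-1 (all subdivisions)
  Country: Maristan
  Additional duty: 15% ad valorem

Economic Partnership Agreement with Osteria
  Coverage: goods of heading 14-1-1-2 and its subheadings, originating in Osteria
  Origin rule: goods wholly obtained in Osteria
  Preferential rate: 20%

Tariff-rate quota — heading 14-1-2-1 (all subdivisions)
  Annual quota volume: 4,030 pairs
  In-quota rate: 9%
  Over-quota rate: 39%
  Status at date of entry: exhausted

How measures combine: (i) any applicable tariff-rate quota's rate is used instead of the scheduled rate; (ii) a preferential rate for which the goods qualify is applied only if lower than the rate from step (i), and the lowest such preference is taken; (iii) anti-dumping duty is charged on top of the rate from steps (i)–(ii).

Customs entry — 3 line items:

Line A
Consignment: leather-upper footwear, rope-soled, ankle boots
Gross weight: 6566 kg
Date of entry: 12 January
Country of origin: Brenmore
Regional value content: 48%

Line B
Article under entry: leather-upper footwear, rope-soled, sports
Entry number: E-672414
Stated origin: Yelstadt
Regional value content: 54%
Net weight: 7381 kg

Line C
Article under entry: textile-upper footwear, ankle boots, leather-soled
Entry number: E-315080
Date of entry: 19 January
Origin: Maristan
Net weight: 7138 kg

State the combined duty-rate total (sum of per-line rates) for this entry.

112%

Line A: leather-upper → 14-1; rope-soled → 14-1-1; ankle boots → 14-1-1-1. Scheduled 35%. quota on 14-1-1-1 exhausted → over-quota 53%; Brenmore agreement on 14-1-1: RVC < 55%. → 53%.
Line B: leather-upper → 14-1; rope-soled → 14-1-1; sports → 14-1-1-2. Scheduled 28%. Yelstadt agreement on 14-2-3-3: 14-1-1-2 not covered. → 28%.
Line C: textile-upper → 14-2; leather-soled → 14-2-1; ankle boots → 14-2-1-1. Scheduled 16%. anti-dumping (Maristan, 14-2-1-1): +15%; total 16% + 15% = 31%. → 31%.
Sum: 53% + 28% + 31% = 112%.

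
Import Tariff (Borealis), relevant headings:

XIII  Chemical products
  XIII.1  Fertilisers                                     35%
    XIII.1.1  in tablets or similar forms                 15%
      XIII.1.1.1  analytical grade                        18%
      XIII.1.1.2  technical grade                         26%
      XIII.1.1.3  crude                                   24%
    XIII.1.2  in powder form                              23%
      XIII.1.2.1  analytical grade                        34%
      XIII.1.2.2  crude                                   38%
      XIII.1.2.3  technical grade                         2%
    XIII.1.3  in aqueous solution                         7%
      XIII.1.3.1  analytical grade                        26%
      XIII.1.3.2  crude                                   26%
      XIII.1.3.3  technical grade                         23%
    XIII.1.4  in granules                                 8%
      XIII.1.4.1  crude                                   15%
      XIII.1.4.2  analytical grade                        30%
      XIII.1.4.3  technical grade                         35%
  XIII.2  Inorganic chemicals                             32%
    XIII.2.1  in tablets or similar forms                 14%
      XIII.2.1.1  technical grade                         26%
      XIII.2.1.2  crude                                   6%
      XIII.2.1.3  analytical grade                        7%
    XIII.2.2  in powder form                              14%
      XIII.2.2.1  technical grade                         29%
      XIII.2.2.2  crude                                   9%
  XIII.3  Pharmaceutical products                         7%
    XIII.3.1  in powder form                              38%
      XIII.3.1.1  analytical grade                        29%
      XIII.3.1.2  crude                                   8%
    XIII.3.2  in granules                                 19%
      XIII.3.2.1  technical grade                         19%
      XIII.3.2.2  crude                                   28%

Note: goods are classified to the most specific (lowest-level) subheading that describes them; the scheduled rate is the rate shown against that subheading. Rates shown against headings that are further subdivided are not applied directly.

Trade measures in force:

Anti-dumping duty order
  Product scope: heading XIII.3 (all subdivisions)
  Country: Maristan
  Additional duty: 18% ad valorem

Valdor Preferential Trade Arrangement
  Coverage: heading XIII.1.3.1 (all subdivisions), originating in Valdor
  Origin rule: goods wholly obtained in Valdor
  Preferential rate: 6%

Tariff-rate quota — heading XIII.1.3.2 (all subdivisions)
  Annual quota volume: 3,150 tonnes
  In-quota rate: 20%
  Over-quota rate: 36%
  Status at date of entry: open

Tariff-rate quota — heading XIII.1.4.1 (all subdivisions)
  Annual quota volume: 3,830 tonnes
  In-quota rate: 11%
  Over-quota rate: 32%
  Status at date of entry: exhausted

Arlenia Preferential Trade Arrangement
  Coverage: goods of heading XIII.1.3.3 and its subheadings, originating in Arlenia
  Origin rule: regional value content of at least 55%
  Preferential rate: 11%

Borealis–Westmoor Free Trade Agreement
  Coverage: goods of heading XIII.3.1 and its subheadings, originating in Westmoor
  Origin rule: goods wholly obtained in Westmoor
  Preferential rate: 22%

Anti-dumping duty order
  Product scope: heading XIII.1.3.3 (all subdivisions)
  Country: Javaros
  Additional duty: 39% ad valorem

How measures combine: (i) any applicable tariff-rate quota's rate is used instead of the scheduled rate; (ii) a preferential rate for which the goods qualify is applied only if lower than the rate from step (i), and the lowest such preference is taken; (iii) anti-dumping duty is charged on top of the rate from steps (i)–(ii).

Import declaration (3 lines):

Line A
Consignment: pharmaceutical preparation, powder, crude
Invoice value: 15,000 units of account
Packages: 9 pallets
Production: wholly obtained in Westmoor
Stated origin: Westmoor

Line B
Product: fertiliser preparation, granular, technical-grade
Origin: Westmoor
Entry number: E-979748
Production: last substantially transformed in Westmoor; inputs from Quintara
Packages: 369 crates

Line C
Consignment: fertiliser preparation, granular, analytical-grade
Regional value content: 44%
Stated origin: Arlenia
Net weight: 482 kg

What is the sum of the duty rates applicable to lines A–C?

Line A: pharmaceutical → XIII.3; powder → XIII.3.1; crude → XIII.3.1.2. Scheduled 8%. Westmoor agreement on XIII.3.1: wholly obtained → 22% available; preference 22% not lower than 8% → no reduction. → 8%.
Line B: fertiliser → XIII.1; granular → XIII.1.4; technical-grade → XIII.1.4.3. Scheduled 35%. Westmoor agreement on XIII.3.1: XIII.1.4.3 not covered. → 35%.
Line C: fertiliser → XIII.1; granular → XIII.1.4; analytical-grade → XIII.1.4.2. Scheduled 30%. Arlenia agreement on XIII.1.3.3: XIII.1.4.2 not covered. → 30%.
Sum: 8% + 35% + 30% = 73%.

73%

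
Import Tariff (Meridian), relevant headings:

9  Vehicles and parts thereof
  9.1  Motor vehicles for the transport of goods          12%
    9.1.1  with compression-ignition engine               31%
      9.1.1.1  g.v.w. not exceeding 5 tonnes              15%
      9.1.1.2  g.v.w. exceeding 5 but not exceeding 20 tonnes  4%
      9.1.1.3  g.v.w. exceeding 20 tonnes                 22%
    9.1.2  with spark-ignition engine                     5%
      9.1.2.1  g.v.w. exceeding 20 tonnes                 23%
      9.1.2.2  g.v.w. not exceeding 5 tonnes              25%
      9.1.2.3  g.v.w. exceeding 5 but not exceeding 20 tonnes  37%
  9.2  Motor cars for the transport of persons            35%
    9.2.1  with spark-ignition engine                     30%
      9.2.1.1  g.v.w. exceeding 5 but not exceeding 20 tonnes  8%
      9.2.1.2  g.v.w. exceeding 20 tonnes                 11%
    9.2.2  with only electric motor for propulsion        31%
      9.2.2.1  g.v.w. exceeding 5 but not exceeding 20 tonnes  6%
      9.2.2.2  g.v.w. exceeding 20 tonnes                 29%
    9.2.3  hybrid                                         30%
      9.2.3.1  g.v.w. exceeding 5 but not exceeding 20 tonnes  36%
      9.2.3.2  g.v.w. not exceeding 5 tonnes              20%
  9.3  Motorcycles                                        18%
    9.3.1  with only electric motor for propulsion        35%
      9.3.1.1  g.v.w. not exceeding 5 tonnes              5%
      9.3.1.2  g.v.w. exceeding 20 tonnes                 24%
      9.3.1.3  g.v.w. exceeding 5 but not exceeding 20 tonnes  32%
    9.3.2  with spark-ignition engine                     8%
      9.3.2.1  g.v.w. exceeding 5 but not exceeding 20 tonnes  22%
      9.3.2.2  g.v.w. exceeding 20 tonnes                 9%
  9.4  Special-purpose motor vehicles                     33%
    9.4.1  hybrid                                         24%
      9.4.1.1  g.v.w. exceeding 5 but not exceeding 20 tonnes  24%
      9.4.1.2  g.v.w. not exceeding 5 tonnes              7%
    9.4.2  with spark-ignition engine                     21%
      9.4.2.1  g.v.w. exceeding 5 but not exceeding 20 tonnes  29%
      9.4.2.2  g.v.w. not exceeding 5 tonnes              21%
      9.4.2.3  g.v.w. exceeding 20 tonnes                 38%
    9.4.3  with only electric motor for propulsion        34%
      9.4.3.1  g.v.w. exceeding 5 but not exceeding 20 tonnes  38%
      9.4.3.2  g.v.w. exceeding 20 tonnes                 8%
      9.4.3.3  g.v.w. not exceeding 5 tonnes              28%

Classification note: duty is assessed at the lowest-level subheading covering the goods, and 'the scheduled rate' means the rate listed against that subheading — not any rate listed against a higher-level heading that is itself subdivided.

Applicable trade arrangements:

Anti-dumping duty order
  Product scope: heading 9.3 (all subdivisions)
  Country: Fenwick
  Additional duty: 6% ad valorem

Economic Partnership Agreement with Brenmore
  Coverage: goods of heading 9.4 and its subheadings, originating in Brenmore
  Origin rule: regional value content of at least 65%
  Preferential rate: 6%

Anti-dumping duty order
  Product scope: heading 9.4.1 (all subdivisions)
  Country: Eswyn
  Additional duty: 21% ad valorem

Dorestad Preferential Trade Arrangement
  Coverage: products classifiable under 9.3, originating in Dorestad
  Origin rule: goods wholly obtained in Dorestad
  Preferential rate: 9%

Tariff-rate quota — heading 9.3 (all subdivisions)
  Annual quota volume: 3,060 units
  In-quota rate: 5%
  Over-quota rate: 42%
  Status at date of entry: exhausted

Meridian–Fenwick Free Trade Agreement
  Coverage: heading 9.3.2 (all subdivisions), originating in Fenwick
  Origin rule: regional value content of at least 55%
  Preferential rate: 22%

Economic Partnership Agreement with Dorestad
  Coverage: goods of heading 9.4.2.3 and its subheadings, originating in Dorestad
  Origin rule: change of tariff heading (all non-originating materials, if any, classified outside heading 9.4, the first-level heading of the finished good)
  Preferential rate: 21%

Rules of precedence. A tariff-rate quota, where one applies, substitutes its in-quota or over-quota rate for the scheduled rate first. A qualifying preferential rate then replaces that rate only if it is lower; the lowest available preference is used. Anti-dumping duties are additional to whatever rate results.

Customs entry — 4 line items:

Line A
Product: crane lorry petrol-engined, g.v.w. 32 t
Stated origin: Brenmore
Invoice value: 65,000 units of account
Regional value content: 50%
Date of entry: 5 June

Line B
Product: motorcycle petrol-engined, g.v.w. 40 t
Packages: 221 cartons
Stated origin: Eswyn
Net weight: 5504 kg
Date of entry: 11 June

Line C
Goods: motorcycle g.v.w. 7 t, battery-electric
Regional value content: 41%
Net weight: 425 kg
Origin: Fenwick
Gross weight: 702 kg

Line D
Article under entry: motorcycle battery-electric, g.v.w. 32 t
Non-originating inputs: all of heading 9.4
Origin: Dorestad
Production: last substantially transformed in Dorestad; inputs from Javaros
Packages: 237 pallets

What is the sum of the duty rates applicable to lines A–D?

170%

Line A: crane lorry → 9.4; petrol-engined → 9.4.2; g.v.w. 32 t → 9.4.2.3. Scheduled 38%. Brenmore agreement on 9.4: RVC < 65%. → 38%.
Line B: motorcycle → 9.3; petrol-engined → 9.3.2; g.v.w. 40 t → 9.3.2.2. Scheduled 9%. quota on 9.3 exhausted → over-quota 42%. → 42%.
Line C: motorcycle → 9.3; battery-electric → 9.3.1; g.v.w. 7 t → 9.3.1.3. Scheduled 32%. quota on 9.3 exhausted → over-quota 42%; Fenwick agreement on 9.3.2: 9.3.1.3 not covered; anti-dumping (Fenwick, 9.3): +6%; total 42% + 6% = 48%. → 48%.
Line D: motorcycle → 9.3; battery-electric → 9.3.1; g.v.w. 32 t → 9.3.1.2. Scheduled 24%. quota on 9.3 exhausted → over-quota 42%; Dorestad agreement on 9.3: not wholly obtained; Dorestad agreement on 9.4.2.3: 9.3.1.2 not covered. → 42%.
Sum: 38% + 42% + 48% + 42% = 170%.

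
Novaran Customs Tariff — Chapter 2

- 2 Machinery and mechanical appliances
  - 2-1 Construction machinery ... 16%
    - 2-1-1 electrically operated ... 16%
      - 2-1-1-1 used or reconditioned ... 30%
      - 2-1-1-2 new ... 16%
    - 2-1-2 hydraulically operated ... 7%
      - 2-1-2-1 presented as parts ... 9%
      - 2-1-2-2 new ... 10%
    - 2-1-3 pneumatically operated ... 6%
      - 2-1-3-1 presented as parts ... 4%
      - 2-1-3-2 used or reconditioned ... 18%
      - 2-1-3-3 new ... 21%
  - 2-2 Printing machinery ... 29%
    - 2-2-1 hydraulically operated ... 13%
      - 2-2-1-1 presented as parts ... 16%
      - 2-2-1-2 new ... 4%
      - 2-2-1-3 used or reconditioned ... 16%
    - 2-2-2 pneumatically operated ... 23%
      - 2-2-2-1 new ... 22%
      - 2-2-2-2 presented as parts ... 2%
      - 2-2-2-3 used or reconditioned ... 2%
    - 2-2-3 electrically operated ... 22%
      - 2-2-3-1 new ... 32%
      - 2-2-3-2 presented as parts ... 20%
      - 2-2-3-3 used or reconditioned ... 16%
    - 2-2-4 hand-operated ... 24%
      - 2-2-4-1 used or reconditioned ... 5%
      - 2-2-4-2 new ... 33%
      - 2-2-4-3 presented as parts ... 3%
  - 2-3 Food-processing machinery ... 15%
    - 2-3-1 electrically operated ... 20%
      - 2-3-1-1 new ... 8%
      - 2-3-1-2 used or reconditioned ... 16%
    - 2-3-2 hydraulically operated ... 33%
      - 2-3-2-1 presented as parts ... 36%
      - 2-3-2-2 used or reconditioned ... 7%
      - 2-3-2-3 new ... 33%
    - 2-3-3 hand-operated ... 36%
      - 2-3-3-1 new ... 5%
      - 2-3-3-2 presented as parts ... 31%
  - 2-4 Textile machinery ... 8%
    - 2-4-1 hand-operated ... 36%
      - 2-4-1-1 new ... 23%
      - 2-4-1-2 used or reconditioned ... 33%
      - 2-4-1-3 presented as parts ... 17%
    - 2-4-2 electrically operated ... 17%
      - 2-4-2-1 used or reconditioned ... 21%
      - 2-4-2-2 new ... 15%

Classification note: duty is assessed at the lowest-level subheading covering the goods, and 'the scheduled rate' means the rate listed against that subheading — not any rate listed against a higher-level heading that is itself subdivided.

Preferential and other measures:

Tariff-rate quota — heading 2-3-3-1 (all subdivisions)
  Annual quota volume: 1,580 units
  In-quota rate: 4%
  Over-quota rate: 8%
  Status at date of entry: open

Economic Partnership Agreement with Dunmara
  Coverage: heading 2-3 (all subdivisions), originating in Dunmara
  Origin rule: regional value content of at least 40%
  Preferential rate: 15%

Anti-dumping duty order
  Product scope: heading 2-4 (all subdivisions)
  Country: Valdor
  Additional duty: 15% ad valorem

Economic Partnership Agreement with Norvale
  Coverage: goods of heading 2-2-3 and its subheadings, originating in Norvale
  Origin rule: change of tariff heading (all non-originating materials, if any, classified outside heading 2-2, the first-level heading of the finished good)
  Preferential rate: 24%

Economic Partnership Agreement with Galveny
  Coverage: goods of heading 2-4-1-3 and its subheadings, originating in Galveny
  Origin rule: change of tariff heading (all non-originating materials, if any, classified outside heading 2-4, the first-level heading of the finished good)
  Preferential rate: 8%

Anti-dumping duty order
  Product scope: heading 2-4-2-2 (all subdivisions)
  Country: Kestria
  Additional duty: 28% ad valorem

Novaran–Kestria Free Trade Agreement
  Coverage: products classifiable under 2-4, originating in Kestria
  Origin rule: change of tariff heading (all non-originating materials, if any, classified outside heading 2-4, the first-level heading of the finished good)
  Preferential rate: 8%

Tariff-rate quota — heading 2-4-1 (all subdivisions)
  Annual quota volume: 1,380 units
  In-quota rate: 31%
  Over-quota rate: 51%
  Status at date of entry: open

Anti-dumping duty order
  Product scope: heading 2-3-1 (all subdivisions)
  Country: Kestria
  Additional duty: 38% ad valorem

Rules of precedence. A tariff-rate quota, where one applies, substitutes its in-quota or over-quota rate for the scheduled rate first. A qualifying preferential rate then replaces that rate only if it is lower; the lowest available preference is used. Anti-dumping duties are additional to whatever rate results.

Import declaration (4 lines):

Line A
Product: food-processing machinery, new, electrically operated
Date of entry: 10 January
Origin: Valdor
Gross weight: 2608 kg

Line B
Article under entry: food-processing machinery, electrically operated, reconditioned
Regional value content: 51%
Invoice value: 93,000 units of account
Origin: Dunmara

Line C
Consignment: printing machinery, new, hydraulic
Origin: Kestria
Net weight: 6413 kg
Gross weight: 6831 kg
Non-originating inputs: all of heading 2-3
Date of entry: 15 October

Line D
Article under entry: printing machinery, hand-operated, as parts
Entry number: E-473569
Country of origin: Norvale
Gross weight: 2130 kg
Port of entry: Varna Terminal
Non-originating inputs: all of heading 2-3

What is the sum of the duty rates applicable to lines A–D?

30%

Line A: food-processing → 2-3; electrically operated → 2-3-1; new → 2-3-1-1. Scheduled 8%. No special measure applies. → 8%.
Line B: food-processing → 2-3; electrically operated → 2-3-1; reconditioned → 2-3-1-2. Scheduled 16%. Dunmara agreement on 2-3: RVC ≥ 40% → 15% available; preferential 15%. → 15%.
Line C: printing → 2-2; hydraulic → 2-2-1; new → 2-2-1-2. Scheduled 4%. Kestria agreement on 2-4: 2-2-1-2 not covered. → 4%.
Line D: printing → 2-2; hand-operated → 2-2-4; as parts → 2-2-4-3. Scheduled 3%. Norvale agreement on 2-2-3: 2-2-4-3 not covered. → 3%.
Sum: 8% + 15% + 4% + 3% = 30%.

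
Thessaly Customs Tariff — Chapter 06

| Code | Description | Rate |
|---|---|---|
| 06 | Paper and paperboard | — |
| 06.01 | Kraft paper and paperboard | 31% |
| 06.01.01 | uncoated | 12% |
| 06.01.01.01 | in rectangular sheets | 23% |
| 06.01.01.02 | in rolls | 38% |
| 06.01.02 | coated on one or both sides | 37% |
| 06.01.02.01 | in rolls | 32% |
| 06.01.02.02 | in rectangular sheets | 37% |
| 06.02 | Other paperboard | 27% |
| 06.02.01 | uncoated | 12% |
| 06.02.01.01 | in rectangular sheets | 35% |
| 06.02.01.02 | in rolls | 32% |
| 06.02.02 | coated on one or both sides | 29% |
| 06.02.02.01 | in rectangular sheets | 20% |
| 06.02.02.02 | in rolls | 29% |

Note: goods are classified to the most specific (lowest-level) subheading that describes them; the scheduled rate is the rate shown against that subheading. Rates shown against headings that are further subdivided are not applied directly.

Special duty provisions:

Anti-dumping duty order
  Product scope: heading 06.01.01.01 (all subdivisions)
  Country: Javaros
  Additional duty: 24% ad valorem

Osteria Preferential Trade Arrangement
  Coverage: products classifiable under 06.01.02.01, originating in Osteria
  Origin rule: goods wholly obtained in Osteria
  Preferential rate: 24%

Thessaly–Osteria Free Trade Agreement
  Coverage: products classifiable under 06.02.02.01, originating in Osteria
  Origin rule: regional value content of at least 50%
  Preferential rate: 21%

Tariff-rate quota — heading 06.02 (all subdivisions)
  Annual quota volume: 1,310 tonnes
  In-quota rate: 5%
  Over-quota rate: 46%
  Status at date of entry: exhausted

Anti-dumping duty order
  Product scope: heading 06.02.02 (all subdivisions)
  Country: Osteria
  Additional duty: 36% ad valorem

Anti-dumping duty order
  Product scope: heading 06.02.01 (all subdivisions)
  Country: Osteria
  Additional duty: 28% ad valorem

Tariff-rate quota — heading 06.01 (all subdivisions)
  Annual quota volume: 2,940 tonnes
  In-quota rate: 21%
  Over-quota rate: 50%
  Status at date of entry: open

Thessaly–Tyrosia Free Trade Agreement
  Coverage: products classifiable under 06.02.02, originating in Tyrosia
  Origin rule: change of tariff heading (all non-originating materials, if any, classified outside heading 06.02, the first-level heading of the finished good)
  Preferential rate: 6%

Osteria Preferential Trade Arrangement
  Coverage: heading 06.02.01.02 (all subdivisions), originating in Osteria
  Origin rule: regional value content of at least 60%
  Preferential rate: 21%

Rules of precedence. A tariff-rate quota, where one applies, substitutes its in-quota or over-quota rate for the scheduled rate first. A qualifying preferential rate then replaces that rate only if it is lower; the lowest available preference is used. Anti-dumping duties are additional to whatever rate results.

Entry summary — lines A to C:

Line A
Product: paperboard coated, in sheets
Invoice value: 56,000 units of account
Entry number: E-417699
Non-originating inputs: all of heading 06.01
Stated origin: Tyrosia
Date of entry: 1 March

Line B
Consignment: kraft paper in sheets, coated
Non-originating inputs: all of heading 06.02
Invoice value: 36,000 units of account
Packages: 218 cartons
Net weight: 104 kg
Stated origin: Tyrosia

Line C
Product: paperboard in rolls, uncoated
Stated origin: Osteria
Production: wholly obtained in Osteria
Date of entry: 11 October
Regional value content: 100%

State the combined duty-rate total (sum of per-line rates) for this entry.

Line A: paperboard → 06.02; coated → 06.02.02; in sheets → 06.02.02.01. Scheduled 20%. quota on 06.02 exhausted → over-quota 46%; Tyrosia agreement on 06.02.02: CTH met → 6% available; preferential 6%. → 6%.
Line B: kraft paper → 06.01; coated → 06.01.02; in sheets → 06.01.02.02. Scheduled 37%. quota on 06.01 open → in-quota 21%; Tyrosia agreement on 06.02.02: 06.01.02.02 not covered. → 21%.
Line C: paperboard → 06.02; uncoated → 06.02.01; in rolls → 06.02.01.02. Scheduled 32%. quota on 06.02 exhausted → over-quota 46%; Osteria agreement on 06.01.02.01: 06.02.01.02 not covered; Osteria agreement on 06.02.02.01: 06.02.01.02 not covered; Osteria agreement on 06.02.01.02: RVC ≥ 60% → 21% available; preferential 21%; anti-dumping (Osteria, 06.02.01): +28%; total 21% + 28% = 49%. → 49%.
Sum: 6% + 21% + 49% = 76%.

76%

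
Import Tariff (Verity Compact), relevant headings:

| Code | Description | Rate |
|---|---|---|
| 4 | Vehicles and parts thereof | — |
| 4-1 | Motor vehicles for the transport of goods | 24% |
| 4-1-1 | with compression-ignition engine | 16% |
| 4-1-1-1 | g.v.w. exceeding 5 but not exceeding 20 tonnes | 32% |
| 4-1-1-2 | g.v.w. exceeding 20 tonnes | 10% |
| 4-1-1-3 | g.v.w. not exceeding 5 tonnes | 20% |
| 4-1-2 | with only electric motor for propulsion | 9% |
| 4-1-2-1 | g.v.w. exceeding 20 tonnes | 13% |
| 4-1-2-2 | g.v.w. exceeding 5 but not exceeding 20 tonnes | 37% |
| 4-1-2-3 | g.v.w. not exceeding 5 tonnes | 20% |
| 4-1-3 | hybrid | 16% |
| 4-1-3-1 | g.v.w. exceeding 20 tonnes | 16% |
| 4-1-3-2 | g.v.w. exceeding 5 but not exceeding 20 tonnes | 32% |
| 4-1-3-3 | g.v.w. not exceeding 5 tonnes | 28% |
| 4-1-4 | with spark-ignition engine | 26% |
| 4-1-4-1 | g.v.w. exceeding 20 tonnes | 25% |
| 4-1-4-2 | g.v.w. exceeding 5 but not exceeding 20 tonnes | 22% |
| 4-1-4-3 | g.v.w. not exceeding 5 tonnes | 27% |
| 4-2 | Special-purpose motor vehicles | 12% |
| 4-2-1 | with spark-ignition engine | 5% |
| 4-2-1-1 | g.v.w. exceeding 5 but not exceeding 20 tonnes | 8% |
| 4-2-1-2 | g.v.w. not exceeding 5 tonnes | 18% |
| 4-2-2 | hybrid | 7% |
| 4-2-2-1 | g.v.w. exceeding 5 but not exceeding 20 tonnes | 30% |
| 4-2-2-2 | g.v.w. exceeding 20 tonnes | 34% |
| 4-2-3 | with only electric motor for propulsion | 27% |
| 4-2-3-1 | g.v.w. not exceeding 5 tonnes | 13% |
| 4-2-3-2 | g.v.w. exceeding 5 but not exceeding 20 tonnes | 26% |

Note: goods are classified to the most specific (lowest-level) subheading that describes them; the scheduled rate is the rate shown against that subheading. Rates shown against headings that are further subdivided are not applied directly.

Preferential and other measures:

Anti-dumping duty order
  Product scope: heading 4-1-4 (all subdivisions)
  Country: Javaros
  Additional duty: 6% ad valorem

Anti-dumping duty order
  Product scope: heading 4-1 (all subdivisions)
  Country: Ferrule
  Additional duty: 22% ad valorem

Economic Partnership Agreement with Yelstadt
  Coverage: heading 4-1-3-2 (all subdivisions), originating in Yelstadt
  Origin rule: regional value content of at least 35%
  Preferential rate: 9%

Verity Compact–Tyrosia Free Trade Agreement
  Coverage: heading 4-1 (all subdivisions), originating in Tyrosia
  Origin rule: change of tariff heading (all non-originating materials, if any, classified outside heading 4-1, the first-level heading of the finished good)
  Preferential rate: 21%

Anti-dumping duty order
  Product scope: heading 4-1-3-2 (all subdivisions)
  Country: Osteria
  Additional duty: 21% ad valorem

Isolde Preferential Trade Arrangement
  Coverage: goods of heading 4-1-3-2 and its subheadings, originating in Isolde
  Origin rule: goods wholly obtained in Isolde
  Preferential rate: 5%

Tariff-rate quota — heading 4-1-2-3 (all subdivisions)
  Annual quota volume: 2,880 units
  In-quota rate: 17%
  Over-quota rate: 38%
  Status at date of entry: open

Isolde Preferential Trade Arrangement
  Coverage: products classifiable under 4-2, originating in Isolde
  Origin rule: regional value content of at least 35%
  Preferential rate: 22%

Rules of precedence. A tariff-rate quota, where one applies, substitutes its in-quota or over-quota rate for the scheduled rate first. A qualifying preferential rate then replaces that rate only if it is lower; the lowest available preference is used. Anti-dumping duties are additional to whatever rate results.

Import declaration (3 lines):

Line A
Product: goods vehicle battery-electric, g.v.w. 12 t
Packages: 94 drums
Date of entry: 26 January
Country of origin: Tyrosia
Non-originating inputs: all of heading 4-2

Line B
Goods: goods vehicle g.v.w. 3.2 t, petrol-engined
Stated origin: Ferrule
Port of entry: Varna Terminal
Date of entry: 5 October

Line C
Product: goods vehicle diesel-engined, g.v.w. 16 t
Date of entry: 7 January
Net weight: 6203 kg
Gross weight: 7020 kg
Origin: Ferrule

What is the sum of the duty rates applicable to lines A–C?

Line A: goods vehicle → 4-1; battery-electric → 4-1-2; g.v.w. 12 t → 4-1-2-2. Scheduled 37%. Tyrosia agreement on 4-1: CTH met → 21% available; preferential 21%. → 21%.
Line B: goods vehicle → 4-1; petrol-engined → 4-1-4; g.v.w. 3.2 t → 4-1-4-3. Scheduled 27%. anti-dumping (Ferrule, 4-1): +22%; total 27% + 22% = 49%. → 49%.
Line C: goods vehicle → 4-1; diesel-engined → 4-1-1; g.v.w. 16 t → 4-1-1-1. Scheduled 32%. anti-dumping (Ferrule, 4-1): +22%; total 32% + 22% = 54%. → 54%.
Sum: 21% + 49% + 54% = 124%.

124%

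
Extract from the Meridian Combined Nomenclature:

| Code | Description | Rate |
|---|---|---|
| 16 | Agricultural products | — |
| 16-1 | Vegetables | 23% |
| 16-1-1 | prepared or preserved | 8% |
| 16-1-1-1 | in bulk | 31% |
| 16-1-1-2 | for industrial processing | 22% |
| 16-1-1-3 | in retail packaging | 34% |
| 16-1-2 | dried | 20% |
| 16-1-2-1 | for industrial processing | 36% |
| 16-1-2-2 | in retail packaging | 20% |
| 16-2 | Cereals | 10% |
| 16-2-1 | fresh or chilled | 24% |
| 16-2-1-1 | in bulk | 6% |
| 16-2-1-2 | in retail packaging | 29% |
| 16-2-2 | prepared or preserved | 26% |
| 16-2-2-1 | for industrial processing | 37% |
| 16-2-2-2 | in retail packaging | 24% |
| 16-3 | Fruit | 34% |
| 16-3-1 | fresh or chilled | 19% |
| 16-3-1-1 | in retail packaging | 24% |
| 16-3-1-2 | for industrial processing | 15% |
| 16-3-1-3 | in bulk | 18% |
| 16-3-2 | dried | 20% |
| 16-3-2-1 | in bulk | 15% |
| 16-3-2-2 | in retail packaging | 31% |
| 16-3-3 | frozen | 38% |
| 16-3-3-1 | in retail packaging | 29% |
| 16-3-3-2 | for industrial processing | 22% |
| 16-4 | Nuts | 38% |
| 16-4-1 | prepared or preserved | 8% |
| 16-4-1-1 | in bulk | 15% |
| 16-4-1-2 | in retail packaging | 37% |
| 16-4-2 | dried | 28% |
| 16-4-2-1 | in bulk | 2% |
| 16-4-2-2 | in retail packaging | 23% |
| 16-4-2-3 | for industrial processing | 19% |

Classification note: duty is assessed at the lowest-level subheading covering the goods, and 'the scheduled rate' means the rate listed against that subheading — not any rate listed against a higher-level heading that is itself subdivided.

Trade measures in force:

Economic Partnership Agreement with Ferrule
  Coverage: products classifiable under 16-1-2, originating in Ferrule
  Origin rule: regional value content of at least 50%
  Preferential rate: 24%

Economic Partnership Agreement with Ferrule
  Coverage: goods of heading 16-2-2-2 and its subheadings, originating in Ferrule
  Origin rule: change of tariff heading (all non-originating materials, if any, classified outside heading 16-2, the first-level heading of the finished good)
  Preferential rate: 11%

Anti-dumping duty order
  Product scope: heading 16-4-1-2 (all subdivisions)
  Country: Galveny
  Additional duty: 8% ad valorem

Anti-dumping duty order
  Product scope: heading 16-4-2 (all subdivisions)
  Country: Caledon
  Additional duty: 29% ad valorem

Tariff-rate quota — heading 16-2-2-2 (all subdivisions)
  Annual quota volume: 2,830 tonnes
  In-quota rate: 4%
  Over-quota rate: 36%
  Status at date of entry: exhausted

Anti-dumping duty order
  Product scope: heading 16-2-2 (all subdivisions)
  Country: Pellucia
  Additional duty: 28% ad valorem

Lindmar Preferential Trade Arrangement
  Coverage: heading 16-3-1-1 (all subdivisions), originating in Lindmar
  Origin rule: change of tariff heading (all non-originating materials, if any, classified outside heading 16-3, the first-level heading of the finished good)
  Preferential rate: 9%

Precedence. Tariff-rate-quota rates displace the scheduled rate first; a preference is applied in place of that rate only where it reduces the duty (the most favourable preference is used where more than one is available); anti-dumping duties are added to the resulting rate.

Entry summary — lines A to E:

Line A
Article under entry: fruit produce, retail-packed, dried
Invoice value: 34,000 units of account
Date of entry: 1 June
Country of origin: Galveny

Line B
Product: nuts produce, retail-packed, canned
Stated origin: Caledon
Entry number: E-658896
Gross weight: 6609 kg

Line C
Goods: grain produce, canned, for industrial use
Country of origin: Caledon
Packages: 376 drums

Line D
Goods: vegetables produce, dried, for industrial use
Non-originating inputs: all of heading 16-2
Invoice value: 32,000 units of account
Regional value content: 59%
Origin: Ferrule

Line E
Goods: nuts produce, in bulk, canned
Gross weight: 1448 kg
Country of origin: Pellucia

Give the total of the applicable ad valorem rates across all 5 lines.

144%

Line A: fruit → 16-3; dried → 16-3-2; retail-packed → 16-3-2-2. Scheduled 31%. No special measure applies. → 31%.
Line B: nuts → 16-4; canned → 16-4-1; retail-packed → 16-4-1-2. Scheduled 37%. No special measure applies. → 37%.
Line C: grain → 16-2; canned → 16-2-2; for industrial use → 16-2-2-1. Scheduled 37%. No special measure applies. → 37%.
Line D: vegetables → 16-1; dried → 16-1-2; for industrial use → 16-1-2-1. Scheduled 36%. Ferrule agreement on 16-1-2: RVC ≥ 50% → 24% available; Ferrule agreement on 16-2-2-2: 16-1-2-1 not covered; preferential 24%. → 24%.
Line E: nuts → 16-4; canned → 16-4-1; in bulk → 16-4-1-1. Scheduled 15%. No special measure applies. → 15%.
Sum: 31% + 37% + 37% + 24% + 15% = 144%.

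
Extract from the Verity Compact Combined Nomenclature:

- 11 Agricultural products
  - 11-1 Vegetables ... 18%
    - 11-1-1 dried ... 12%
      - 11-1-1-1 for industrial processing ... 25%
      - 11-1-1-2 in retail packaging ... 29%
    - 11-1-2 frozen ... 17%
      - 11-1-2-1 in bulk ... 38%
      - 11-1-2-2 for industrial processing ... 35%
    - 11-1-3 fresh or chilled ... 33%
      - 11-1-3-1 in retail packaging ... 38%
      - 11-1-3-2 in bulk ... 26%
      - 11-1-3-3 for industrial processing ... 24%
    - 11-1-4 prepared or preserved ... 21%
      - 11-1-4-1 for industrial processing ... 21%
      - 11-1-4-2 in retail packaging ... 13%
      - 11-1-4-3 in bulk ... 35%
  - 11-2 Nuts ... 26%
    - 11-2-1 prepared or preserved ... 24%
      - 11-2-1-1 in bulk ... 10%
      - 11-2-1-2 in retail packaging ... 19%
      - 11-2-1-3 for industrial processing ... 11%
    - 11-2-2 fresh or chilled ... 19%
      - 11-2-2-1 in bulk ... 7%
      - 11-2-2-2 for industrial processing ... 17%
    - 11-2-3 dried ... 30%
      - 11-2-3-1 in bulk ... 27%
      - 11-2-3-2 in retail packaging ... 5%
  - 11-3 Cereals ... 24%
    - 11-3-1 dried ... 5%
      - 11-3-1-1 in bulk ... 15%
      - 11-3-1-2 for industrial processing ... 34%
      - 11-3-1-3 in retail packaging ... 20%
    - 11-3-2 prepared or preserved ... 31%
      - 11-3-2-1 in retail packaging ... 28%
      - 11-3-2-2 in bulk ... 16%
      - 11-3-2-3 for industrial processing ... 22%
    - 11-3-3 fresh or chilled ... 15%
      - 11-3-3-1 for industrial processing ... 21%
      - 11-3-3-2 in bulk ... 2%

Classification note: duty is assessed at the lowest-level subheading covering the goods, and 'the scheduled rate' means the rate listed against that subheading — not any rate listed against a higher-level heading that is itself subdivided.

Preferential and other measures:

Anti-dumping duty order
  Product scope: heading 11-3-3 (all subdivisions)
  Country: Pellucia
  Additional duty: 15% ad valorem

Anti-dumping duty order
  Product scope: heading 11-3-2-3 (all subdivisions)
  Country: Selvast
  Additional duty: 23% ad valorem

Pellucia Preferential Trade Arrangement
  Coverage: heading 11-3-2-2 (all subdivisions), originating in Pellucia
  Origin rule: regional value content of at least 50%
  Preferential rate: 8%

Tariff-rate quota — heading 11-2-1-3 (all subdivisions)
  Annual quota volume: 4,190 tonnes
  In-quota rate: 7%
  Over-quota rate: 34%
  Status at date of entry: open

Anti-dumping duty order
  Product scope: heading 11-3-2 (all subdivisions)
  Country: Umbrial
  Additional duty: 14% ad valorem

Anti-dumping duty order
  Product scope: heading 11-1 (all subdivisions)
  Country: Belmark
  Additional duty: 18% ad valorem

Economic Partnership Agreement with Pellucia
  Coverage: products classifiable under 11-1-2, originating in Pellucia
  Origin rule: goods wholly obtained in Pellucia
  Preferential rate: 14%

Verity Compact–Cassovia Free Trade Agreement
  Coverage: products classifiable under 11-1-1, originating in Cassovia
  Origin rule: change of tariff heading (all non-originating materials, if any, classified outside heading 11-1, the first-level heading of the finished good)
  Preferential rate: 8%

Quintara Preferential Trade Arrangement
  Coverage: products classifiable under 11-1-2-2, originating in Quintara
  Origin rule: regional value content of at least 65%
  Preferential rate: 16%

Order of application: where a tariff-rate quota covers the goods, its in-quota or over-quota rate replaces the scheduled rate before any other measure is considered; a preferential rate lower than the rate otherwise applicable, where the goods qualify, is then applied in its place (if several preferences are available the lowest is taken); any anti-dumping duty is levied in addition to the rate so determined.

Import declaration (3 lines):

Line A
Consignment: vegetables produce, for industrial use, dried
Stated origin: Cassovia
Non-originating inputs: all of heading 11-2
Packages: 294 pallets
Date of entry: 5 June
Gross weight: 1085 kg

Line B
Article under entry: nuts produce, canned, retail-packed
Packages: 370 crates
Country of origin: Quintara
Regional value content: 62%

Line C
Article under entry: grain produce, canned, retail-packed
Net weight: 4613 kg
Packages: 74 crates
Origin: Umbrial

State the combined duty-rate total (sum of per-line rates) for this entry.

Line A: vegetables → 11-1; dried → 11-1-1; for industrial use → 11-1-1-1. Scheduled 25%. Cassovia agreement on 11-1-1: CTH met → 8% available; preferential 8%. → 8%.
Line B: nuts → 11-2; canned → 11-2-1; retail-packed → 11-2-1-2. Scheduled 19%. Quintara agreement on 11-1-2-2: 11-2-1-2 not covered. → 19%.
Line C: grain → 11-3; canned → 11-3-2; retail-packed → 11-3-2-1. Scheduled 28%. anti-dumping (Umbrial, 11-3-2): +14%; total 28% + 14% = 42%. → 42%.
Sum: 8% + 19% + 42% = 69%.

69%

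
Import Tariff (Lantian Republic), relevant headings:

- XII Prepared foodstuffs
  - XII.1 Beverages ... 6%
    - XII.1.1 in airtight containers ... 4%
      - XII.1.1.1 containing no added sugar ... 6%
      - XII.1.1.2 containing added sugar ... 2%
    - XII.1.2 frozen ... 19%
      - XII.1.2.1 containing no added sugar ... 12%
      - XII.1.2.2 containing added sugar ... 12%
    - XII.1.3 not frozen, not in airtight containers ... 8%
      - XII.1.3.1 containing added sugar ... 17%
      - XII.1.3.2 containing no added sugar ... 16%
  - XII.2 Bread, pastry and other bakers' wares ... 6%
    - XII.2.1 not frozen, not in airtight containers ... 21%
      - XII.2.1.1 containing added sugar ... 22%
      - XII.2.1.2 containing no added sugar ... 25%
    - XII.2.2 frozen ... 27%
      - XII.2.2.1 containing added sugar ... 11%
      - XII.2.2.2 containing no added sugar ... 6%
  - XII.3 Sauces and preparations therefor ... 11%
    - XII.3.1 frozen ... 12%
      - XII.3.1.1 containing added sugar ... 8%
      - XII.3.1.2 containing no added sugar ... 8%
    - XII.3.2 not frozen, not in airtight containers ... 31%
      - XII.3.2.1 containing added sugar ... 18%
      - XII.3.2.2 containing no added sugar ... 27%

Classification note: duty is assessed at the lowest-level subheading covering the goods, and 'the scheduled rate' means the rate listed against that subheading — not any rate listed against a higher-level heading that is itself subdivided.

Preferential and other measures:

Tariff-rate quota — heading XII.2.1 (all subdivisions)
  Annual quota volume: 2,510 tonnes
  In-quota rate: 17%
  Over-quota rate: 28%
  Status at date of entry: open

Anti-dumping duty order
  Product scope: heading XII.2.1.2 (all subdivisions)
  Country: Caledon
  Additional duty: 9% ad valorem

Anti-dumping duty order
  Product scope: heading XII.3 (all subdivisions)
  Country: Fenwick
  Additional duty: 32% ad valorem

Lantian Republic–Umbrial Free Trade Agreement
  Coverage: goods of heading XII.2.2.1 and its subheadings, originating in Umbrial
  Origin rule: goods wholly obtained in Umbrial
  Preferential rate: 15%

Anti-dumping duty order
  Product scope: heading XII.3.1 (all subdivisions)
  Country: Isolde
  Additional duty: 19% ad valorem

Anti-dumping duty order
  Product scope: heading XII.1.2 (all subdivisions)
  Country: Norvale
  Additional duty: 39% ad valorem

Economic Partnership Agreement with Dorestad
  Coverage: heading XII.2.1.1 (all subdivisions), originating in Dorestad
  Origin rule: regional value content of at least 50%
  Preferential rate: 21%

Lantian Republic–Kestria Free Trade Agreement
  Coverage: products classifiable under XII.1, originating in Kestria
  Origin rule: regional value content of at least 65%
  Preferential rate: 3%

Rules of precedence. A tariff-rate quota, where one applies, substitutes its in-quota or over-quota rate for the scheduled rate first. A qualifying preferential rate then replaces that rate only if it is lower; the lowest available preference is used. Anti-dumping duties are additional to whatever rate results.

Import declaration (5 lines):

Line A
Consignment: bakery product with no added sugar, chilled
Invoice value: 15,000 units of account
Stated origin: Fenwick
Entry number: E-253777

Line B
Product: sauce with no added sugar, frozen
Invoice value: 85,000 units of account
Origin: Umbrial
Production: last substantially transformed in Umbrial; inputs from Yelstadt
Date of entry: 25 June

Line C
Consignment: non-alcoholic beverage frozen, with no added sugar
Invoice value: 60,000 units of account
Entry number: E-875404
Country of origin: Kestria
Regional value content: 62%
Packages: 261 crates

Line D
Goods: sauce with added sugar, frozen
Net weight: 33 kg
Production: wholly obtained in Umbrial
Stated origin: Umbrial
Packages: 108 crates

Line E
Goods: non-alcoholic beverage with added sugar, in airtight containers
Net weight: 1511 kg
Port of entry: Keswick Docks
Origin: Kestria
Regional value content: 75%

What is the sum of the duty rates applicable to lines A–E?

47%

Line A: bakery product → XII.2; chilled → XII.2.1; with no added sugar → XII.2.1.2. Scheduled 25%. quota on XII.2.1 open → in-quota 17%. → 17%.
Line B: sauce → XII.3; frozen → XII.3.1; with no added sugar → XII.3.1.2. Scheduled 8%. Umbrial agreement on XII.2.2.1: XII.3.1.2 not covered. → 8%.
Line C: non-alcoholic beverage → XII.1; frozen → XII.1.2; with no added sugar → XII.1.2.1. Scheduled 12%. Kestria agreement on XII.1: RVC < 65%. → 12%.
Line D: sauce → XII.3; frozen → XII.3.1; with added sugar → XII.3.1.1. Scheduled 8%. Umbrial agreement on XII.2.2.1: XII.3.1.1 not covered. → 8%.
Line E: non-alcoholic beverage → XII.1; in airtight containers → XII.1.1; with added sugar → XII.1.1.2. Scheduled 2%. Kestria agreement on XII.1: RVC ≥ 65% → 3% available; preference 3% not lower than 2% → no reduction. → 2%.
Sum: 17% + 8% + 12% + 8% + 2% = 47%.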